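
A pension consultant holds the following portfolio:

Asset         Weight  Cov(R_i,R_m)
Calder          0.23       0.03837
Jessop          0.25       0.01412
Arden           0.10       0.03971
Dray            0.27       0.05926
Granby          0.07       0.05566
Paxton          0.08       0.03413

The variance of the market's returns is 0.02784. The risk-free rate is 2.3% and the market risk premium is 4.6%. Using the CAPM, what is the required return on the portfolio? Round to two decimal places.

β_Calder = 0.03837 / 0.02784 = 1.3782
β_Jessop = 0.01412 / 0.02784 = 0.5072
β_Arden = 0.03971 / 0.02784 = 1.4264
β_Dray = 0.05926 / 0.02784 = 2.1286
β_Granby = 0.05566 / 0.02784 = 1.9993
β_Paxton = 0.03413 / 0.02784 = 1.2259
β_P = Σ w_i β_i = 0.23×1.3782 + 0.25×0.5072 + 0.10×1.4264 + 0.27×2.1286 + 0.07×1.9993 + 0.08×1.2259 = 1.3992
E(R_P) = R_f + β_P × MRP = 2.3% + 1.3992 × 4.6% = 8.74%

8.74%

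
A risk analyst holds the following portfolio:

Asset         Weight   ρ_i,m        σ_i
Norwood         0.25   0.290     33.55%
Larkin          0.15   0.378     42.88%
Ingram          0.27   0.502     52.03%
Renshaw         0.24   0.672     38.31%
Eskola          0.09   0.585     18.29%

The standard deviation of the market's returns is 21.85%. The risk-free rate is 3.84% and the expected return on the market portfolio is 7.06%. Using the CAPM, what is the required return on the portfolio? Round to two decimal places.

β_Norwood = 0.290 × 33.55% / 21.85% = 0.4453
β_Larkin = 0.378 × 42.88% / 21.85% = 0.7418
β_Ingram = 0.502 × 52.03% / 21.85% = 1.1954
β_Renshaw = 0.672 × 38.31% / 21.85% = 1.1782
β_Eskola = 0.585 × 18.29% / 21.85% = 0.4897
β_P = Σ w_i β_i = 0.25×0.4453 + 0.15×0.7418 + 0.27×1.1954 + 0.24×1.1782 + 0.09×0.4897 = 0.8722
MRP = 7.06% − 3.84% = 3.22%
E(R_P) = R_f + β_P × MRP = 3.84% + 0.8722 × 3.22% = 6.65%

6.65%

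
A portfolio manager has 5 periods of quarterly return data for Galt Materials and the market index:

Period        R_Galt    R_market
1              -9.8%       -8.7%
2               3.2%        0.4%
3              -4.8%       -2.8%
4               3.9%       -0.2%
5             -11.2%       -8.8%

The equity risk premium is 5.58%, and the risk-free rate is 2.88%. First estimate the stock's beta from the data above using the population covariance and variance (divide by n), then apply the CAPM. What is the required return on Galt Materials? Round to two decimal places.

Mean R_i = (-9.8 + 3.2 − 4.8 + 3.9 − 11.2) / 5 = -3.7400%
Mean R_m = (-8.7 + 0.4 − 2.8 − 0.2 − 8.8) / 5 = -4.0200%
Σ(R_i − R̄_i)(R_m − R̄_m) = 122.5860  ⇒  Cov = 122.5860 / 5 = 24.5172
Σ(R_m − R̄_m)² = 80.3680  ⇒  Var(R_m) = 80.3680 / 5 = 16.0736
β = Cov / Var(R_m) = 24.5172 / 16.0736 = 1.5253
E(R) = R_f + β × MRP = 2.88% + 1.5253 × 5.58% = 11.39%

11.39%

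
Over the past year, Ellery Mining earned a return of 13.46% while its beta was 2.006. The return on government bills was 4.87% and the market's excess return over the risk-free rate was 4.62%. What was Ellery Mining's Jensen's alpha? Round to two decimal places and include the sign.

CAPM benchmark = R_f + β(R_m − R_f) = 4.87% + 2.006 × 4.62% = 14.13772%
α = actual − benchmark = 13.46% − 14.13772% = -0.68%

-0.68%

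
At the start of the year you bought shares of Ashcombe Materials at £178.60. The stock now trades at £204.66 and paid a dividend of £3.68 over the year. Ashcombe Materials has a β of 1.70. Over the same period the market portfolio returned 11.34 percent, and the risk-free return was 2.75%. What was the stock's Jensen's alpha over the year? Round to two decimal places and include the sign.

-0.70%

Realised HPR = (P1 + D1 − P0) / P0 = (204.66 + 3.68 − 178.60) / 178.60 = 29.74 / 178.60 = 16.6517%
MRP = 11.34% − 2.75% = 8.59%
CAPM required = R_f + β·MRP = 2.75% + 1.70 × 8.59% = 17.3530%
α = realised − required = 16.6517% − 17.3530% = -0.70%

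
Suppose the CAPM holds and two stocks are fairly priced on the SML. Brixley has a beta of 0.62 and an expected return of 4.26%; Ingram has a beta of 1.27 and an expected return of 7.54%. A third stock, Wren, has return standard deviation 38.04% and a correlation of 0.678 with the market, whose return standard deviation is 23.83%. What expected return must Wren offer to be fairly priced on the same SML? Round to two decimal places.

MRP = (7.54% − 4.26%) / (1.27 − 0.62) = 5.0462%
R_f = 4.26% − 0.62 × 5.0462% = 1.1314%
β_Wren = ρ·σ_i/σ_m = 0.678 × 38.04 / 23.83 = 1.0823
E(R_Wren) = R_f + β × MRP = 1.1314% + 1.0823 × 5.0462% = 6.59%

6.59%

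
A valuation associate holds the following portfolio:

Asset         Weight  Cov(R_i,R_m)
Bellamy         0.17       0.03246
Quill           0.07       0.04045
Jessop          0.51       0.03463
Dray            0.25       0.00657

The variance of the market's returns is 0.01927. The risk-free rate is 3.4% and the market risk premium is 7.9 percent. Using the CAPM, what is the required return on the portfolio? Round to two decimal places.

β_Bellamy = 0.03246 / 0.01927 = 1.6845
β_Quill = 0.04045 / 0.01927 = 2.0991
β_Jessop = 0.03463 / 0.01927 = 1.7971
β_Dray = 0.00657 / 0.01927 = 0.3409
β_P = Σ w_i β_i = 0.17×1.6845 + 0.07×2.0991 + 0.51×1.7971 + 0.25×0.3409 = 1.4350
E(R_P) = R_f + β_P × MRP = 3.4% + 1.4350 × 7.9% = 14.74%

14.74%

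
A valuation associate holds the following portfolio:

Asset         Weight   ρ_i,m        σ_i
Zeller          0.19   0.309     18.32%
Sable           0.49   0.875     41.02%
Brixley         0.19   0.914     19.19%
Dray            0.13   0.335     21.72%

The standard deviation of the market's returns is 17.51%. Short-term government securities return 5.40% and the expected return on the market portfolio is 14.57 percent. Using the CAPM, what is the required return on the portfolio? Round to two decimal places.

β_Zeller = 0.309 × 18.32% / 17.51% = 0.3233
β_Sable = 0.875 × 41.02% / 17.51% = 2.0498
β_Brixley = 0.914 × 19.19% / 17.51% = 1.0017
β_Dray = 0.335 × 21.72% / 17.51% = 0.4155
β_P = Σ w_i β_i = 0.19×0.3233 + 0.49×2.0498 + 0.19×1.0017 + 0.13×0.4155 = 1.3102
MRP = 14.57% − 5.40% = 9.17%
E(R_P) = R_f + β_P × MRP = 5.40% + 1.3102 × 9.17% = 17.41%

17.41%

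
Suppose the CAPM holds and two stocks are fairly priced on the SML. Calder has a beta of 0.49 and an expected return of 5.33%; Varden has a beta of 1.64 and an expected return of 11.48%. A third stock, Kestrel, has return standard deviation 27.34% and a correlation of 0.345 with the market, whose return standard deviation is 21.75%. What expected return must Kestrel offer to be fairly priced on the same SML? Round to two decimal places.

MRP = (11.48% − 5.33%) / (1.64 − 0.49) = 5.3478%
R_f = 5.33% − 0.49 × 5.3478% = 2.7096%
β_Kestrel = ρ·σ_i/σ_m = 0.345 × 27.34 / 21.75 = 0.4337
E(R_Kestrel) = R_f + β × MRP = 2.7096% + 0.4337 × 5.3478% = 5.03%

5.03%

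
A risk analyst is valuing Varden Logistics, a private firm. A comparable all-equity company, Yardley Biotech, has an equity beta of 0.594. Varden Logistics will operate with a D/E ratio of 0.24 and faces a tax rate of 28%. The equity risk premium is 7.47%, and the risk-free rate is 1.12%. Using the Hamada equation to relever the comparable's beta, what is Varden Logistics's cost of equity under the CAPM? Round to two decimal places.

6.32%

β_L = β_U × [1 + (1 − t)(D/E)] = 0.594 × [1 + (1 − 0.28) × 0.24]
    = 0.594 × [1 + 0.72 × 0.24] = 0.594 × 1.1728 = 0.6966
E(R) = R_f + β_L × MRP = 1.12% + 0.6966 × 7.47% = 6.32%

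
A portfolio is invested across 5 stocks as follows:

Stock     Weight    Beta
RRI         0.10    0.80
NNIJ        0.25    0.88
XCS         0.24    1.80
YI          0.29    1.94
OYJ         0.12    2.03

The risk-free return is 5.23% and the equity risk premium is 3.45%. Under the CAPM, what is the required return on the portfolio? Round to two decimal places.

10.54%

β_P = Σ w_i β_i = 0.10×0.80 + 0.25×0.88 + 0.24×1.80 + 0.29×1.94 + 0.12×2.03 = 1.5382
E(R_P) = R_f + β_P × MRP = 5.23% + 1.5382 × 3.45% = 10.54%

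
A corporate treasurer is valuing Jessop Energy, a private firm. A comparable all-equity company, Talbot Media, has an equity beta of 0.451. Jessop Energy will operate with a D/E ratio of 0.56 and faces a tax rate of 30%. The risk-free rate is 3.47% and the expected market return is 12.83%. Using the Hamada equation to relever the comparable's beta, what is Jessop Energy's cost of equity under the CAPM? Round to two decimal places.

β_L = β_U × [1 + (1 − t)(D/E)] = 0.451 × [1 + (1 − 0.30) × 0.56]
    = 0.451 × [1 + 0.70 × 0.56] = 0.451 × 1.3920 = 0.6278
MRP = 12.83% − 3.47% = 9.36%
E(R) = R_f + β_L × MRP = 3.47% + 0.6278 × 9.36% = 9.35%

9.35%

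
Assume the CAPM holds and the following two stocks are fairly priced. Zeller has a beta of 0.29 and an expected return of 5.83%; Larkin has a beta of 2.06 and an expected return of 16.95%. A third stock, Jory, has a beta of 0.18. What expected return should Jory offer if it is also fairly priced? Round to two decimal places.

5.14%

MRP (SML slope) = (16.95% − 5.83%) / (2.06 − 0.29) = 11.12% / 1.77 = 6.2825%
R_f (intercept) = 5.83% − 0.29 × 6.2825% = 4.0081%
E(R_Jory) = R_f + β × MRP = 4.0081% + 0.18 × 6.2825% = 5.14%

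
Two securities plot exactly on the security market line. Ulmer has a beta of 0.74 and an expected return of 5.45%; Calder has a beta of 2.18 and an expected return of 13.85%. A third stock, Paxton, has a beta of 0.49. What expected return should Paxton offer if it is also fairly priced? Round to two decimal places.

MRP (SML slope) = (13.85% − 5.45%) / (2.18 − 0.74) = 8.40% / 1.44 = 5.8333%
R_f (intercept) = 5.45% − 0.74 × 5.8333% = 1.1334%
E(R_Paxton) = R_f + β × MRP = 1.1334% + 0.49 × 5.8333% = 3.99%

3.99%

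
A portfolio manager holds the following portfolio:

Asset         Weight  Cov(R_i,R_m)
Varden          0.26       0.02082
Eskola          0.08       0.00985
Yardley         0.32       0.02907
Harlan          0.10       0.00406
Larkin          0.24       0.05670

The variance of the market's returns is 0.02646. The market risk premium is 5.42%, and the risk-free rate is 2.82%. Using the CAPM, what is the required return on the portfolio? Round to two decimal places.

8.87%

β_Varden = 0.02082 / 0.02646 = 0.7868
β_Eskola = 0.00985 / 0.02646 = 0.3723
β_Yardley = 0.02907 / 0.02646 = 1.0986
β_Harlan = 0.00406 / 0.02646 = 0.1534
β_Larkin = 0.05670 / 0.02646 = 2.1429
β_P = Σ w_i β_i = 0.26×0.7868 + 0.08×0.3723 + 0.32×1.0986 + 0.10×0.1534 + 0.24×2.1429 = 1.1155
E(R_P) = R_f + β_P × MRP = 2.82% + 1.1155 × 5.42% = 8.87%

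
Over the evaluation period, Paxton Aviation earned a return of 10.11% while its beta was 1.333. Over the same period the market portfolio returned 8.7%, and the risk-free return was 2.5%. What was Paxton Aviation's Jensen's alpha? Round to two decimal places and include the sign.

Market excess return = 8.7% − 2.5% = 6.20%
CAPM benchmark = R_f + β(R_m − R_f) = 2.5% + 1.333 × 6.2% = 10.7646%
α = actual − benchmark = 10.11% − 10.7646% = -0.65%

-0.65%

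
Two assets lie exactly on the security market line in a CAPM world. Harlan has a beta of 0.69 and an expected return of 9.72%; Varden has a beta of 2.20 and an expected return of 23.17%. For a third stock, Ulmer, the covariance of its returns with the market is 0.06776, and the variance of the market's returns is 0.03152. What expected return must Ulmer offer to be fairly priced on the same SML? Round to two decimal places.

MRP = (23.17% − 9.72%) / (2.20 − 0.69) = 8.9073%
R_f = 9.72% − 0.69 × 8.9073% = 3.5740%
β_Ulmer = Cov / Var(R_m) = 0.06776 / 0.03152 = 2.1497
E(R_Ulmer) = R_f + β × MRP = 3.5740% + 2.1497 × 8.9073% = 22.72%

22.72%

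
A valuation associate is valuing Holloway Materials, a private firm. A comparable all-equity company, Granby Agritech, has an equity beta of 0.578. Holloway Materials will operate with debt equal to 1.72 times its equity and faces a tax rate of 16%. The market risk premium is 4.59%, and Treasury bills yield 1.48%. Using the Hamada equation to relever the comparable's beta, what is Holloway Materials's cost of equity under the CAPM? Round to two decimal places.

β_L = β_U × [1 + (1 − t)(D/E)] = 0.578 × [1 + (1 − 0.16) × 1.72]
    = 0.578 × [1 + 0.84 × 1.72] = 0.578 × 2.4448 = 1.4131
E(R) = R_f + β_L × MRP = 1.48% + 1.4131 × 4.59% = 7.97%

7.97%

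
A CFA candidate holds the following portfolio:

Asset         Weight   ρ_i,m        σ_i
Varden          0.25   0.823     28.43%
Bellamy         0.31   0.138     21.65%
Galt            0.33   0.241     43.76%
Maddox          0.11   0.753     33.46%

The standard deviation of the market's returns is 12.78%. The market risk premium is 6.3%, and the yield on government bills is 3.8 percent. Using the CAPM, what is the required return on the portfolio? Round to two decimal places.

10.22%

β_Varden = 0.823 × 28.43% / 12.78% = 1.8308
β_Bellamy = 0.138 × 21.65% / 12.78% = 0.2338
β_Galt = 0.241 × 43.76% / 12.78% = 0.8252
β_Maddox = 0.753 × 33.46% / 12.78% = 1.9715
β_P = Σ w_i β_i = 0.25×1.8308 + 0.31×0.2338 + 0.33×0.8252 + 0.11×1.9715 = 1.0194
E(R_P) = R_f + β_P × MRP = 3.8% + 1.0194 × 6.3% = 10.22%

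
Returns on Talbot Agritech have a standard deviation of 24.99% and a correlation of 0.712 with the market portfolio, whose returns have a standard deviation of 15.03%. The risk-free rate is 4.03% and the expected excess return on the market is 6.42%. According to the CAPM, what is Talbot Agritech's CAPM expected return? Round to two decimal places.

11.63%

β = ρ × σ_i / σ_m = 0.712 × 24.99% / 15.03% = 1.1838
E(R) = 4.03% + 1.1838 × 6.42% = 11.63%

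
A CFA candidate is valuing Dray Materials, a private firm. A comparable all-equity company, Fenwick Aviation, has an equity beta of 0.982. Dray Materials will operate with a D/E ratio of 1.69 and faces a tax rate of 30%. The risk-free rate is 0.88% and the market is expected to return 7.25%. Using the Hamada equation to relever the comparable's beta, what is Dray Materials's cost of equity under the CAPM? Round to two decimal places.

14.54%

β_L = β_U × [1 + (1 − t)(D/E)] = 0.982 × [1 + (1 − 0.30) × 1.69]
    = 0.982 × [1 + 0.70 × 1.69] = 0.982 × 2.1830 = 2.1437
MRP = 7.25% − 0.88% = 6.37%
E(R) = R_f + β_L × MRP = 0.88% + 2.1437 × 6.37% = 14.54%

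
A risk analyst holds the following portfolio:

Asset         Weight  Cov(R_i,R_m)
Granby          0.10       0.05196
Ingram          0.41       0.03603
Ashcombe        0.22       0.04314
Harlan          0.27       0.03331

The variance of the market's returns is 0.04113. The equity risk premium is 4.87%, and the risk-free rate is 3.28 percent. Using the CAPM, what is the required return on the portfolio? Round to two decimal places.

β_Granby = 0.05196 / 0.04113 = 1.2633
β_Ingram = 0.03603 / 0.04113 = 0.8760
β_Ashcombe = 0.04314 / 0.04113 = 1.0489
β_Harlan = 0.03331 / 0.04113 = 0.8099
β_P = Σ w_i β_i = 0.10×1.2633 + 0.41×0.8760 + 0.22×1.0489 + 0.27×0.8099 = 0.9349
E(R_P) = R_f + β_P × MRP = 3.28% + 0.9349 × 4.87% = 7.83%

7.83%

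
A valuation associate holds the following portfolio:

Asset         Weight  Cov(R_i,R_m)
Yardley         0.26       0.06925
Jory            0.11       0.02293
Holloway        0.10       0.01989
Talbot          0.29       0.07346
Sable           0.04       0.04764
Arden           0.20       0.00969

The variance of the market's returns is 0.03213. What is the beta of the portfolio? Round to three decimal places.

β_Yardley = 0.06925 / 0.03213 = 2.1553
β_Jory = 0.02293 / 0.03213 = 0.7137
β_Holloway = 0.01989 / 0.03213 = 0.6190
β_Talbot = 0.07346 / 0.03213 = 2.2863
β_Sable = 0.04764 / 0.03213 = 1.4827
β_Arden = 0.00969 / 0.03213 = 0.3016
β_P = Σ w_i β_i = 0.26×2.1553 + 0.11×0.7137 + 0.10×0.6190 + 0.29×2.2863 + 0.04×1.4827 + 0.20×0.3016 = 1.4834

1.483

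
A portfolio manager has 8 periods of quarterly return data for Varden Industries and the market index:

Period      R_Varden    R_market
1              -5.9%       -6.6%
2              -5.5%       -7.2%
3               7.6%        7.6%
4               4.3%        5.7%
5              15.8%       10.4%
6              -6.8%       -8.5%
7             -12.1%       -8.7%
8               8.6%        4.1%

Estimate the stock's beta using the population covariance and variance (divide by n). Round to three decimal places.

Mean R_i = (-5.9 − 5.5 + 7.6 + 4.3 + 15.8 − 6.8 − 12.1 + 8.6) / 8 = 0.7500%
Mean R_m = (-6.6 − 7.2 + 7.6 + 5.7 + 10.4 − 8.5 − 8.7 + 4.1) / 8 = -0.4000%
Σ(R_i − R̄_i)(R_m − R̄_m) = 525.8600  ⇒  Cov = 525.8600 / 8 = 65.7325
Σ(R_m − R̄_m)² = 457.2800  ⇒  Var(R_m) = 457.2800 / 8 = 57.1600
β = Cov / Var(R_m) = 65.7325 / 57.1600 = 1.1500

1.150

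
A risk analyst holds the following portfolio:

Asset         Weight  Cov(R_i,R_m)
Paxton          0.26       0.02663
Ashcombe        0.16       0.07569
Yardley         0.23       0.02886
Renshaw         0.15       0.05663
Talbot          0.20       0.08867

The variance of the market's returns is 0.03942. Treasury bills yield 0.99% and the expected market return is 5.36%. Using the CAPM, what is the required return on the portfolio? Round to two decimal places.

β_Paxton = 0.02663 / 0.03942 = 0.6755
β_Ashcombe = 0.07569 / 0.03942 = 1.9201
β_Yardley = 0.02886 / 0.03942 = 0.7321
β_Renshaw = 0.05663 / 0.03942 = 1.4366
β_Talbot = 0.08867 / 0.03942 = 2.2494
β_P = Σ w_i β_i = 0.26×0.6755 + 0.16×1.9201 + 0.23×0.7321 + 0.15×1.4366 + 0.20×2.2494 = 1.3166
MRP = 5.36% − 0.99% = 4.37%
E(R_P) = R_f + β_P × MRP = 0.99% + 1.3166 × 4.37% = 6.74%

6.74%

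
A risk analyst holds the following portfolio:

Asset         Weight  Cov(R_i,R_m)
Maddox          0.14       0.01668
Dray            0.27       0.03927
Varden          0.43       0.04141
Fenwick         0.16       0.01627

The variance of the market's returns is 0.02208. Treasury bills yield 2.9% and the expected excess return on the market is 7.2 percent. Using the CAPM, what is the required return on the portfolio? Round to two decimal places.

13.77%

β_Maddox = 0.01668 / 0.02208 = 0.7554
β_Dray = 0.03927 / 0.02208 = 1.7785
β_Varden = 0.04141 / 0.02208 = 1.8755
β_Fenwick = 0.01627 / 0.02208 = 0.7369
β_P = Σ w_i β_i = 0.14×0.7554 + 0.27×1.7785 + 0.43×1.8755 + 0.16×0.7369 = 1.5103
E(R_P) = R_f + β_P × MRP = 2.9% + 1.5103 × 7.2% = 13.77%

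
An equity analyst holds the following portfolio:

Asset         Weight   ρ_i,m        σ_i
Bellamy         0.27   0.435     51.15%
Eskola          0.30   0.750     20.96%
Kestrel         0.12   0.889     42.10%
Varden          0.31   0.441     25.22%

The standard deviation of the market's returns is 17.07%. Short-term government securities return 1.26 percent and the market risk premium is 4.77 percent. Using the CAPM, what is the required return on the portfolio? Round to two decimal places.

6.48%

β_Bellamy = 0.435 × 51.15% / 17.07% = 1.3035
β_Eskola = 0.750 × 20.96% / 17.07% = 0.9209
β_Kestrel = 0.889 × 42.10% / 17.07% = 2.1926
β_Varden = 0.441 × 25.22% / 17.07% = 0.6516
β_P = Σ w_i β_i = 0.27×1.3035 + 0.30×0.9209 + 0.12×2.1926 + 0.31×0.6516 = 1.0933
E(R_P) = R_f + β_P × MRP = 1.26% + 1.0933 × 4.77% = 6.48%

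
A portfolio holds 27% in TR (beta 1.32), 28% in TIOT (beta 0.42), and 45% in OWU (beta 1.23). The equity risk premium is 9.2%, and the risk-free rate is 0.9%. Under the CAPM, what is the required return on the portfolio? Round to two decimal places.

β_P = Σ w_i β_i = 0.27×1.32 + 0.28×0.42 + 0.45×1.23 = 1.0275
E(R_P) = R_f + β_P × MRP = 0.9% + 1.0275 × 9.2% = 10.35%

10.35%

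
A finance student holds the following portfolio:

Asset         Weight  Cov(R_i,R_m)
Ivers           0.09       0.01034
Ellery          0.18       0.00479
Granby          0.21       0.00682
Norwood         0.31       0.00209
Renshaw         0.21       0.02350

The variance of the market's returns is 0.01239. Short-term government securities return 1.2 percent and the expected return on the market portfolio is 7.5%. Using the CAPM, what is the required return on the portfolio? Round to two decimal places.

5.68%

β_Ivers = 0.01034 / 0.01239 = 0.8345
β_Ellery = 0.00479 / 0.01239 = 0.3866
β_Granby = 0.00682 / 0.01239 = 0.5504
β_Norwood = 0.00209 / 0.01239 = 0.1687
β_Renshaw = 0.02350 / 0.01239 = 1.8967
β_P = Σ w_i β_i = 0.09×0.8345 + 0.18×0.3866 + 0.21×0.5504 + 0.31×0.1687 + 0.21×1.8967 = 0.7109
MRP = 7.5% − 1.2% = 6.30%
E(R_P) = R_f + β_P × MRP = 1.2% + 0.7109 × 6.3% = 5.68%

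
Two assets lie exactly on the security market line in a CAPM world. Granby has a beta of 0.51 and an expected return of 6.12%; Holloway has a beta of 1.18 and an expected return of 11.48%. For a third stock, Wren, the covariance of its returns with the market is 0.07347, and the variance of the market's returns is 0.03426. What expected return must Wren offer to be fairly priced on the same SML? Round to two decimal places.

MRP = (11.48% − 6.12%) / (1.18 − 0.51) = 8.0000%
R_f = 6.12% − 0.51 × 8.0000% = 2.0400%
β_Wren = Cov / Var(R_m) = 0.07347 / 0.03426 = 2.1445
E(R_Wren) = R_f + β × MRP = 2.0400% + 2.1445 × 8.0000% = 19.20%

19.20%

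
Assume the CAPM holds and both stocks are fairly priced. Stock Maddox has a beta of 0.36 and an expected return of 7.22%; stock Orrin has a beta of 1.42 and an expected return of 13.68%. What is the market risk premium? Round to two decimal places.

6.09%

Both satisfy E(R) = R_f + β·MRP, so the slope of the SML is
MRP = (13.68% − 7.22%) / (1.42 − 0.36) = 6.46% / 1.06 = 6.0943%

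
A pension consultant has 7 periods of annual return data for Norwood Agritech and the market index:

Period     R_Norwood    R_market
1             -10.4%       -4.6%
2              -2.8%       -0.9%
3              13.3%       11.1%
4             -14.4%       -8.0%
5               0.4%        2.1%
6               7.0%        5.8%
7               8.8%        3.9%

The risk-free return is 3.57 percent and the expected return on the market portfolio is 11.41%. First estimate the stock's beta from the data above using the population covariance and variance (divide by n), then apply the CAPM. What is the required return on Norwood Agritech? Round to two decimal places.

Mean R_i = (-10.4 − 2.8 + 13.3 − 14.4 + 0.4 + 7.0 + 8.8) / 7 = 0.2714%
Mean R_m = (-4.6 − 0.9 + 11.1 − 8.0 + 2.1 + 5.8 + 3.9) / 7 = 1.3429%
Σ(R_i − R̄_i)(R_m − R̄_m) = 386.3986  ⇒  Cov = 386.3986 / 7 = 55.1998
Σ(R_m − R̄_m)² = 249.8171  ⇒  Var(R_m) = 249.8171 / 7 = 35.6882
β = Cov / Var(R_m) = 55.1998 / 35.6882 = 1.5467
MRP = 11.41% − 3.57% = 7.84%
E(R) = R_f + β × MRP = 3.57% + 1.5467 × 7.84% = 15.70%

15.70%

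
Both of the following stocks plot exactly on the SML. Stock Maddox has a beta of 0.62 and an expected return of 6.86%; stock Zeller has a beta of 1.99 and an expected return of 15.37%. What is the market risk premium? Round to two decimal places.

Both satisfy E(R) = R_f + β·MRP, so the slope of the SML is
MRP = (15.37% − 6.86%) / (1.99 − 0.62) = 8.51% / 1.37 = 6.2117%

6.21%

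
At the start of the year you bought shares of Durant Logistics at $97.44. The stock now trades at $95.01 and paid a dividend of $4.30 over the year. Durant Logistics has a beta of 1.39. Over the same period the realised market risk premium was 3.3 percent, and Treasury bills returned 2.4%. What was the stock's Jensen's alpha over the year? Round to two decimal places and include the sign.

-5.07%

Realised HPR = (P1 + D1 − P0) / P0 = (95.01 + 4.30 − 97.44) / 97.44 = 1.87 / 97.44 = 1.9191%
CAPM required = R_f + β·MRP = 2.4% + 1.39 × 3.3% = 6.9870%
α = realised − required = 1.9191% − 6.9870% = -5.07%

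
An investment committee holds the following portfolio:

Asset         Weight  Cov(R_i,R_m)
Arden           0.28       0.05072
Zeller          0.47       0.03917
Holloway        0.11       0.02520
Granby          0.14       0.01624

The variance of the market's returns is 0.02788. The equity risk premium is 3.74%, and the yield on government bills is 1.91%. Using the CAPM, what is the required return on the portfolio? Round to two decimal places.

β_Arden = 0.05072 / 0.02788 = 1.8192
β_Zeller = 0.03917 / 0.02788 = 1.4049
β_Holloway = 0.02520 / 0.02788 = 0.9039
β_Granby = 0.01624 / 0.02788 = 0.5825
β_P = Σ w_i β_i = 0.28×1.8192 + 0.47×1.4049 + 0.11×0.9039 + 0.14×0.5825 = 1.3507
E(R_P) = R_f + β_P × MRP = 1.91% + 1.3507 × 3.74% = 6.96%

6.96%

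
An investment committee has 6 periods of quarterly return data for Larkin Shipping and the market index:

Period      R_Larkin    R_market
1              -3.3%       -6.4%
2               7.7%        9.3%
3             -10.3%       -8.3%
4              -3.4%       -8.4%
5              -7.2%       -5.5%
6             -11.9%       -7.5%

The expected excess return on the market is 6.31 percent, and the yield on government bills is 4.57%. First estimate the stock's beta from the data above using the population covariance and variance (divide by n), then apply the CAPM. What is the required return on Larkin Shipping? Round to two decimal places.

Mean R_i = (-3.3 + 7.7 − 10.3 − 3.4 − 7.2 − 11.9) / 6 = -4.7333%
Mean R_m = (-6.4 + 9.3 − 8.3 − 8.4 − 5.5 − 7.5) / 6 = -4.4667%
Σ(R_i − R̄_i)(R_m − R̄_m) = 208.7767  ⇒  Cov = 208.7767 / 6 = 34.7961
Σ(R_m − R̄_m)² = 233.6933  ⇒  Var(R_m) = 233.6933 / 6 = 38.9489
β = Cov / Var(R_m) = 34.7961 / 38.9489 = 0.8934
E(R) = R_f + β × MRP = 4.57% + 0.8934 × 6.31% = 10.21%

10.21%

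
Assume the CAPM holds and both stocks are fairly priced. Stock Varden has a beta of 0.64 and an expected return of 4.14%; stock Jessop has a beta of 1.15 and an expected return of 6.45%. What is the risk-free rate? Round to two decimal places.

Both satisfy E(R) = R_f + β·MRP, so the slope of the SML is
MRP = (6.45% − 4.14%) / (1.15 − 0.64) = 2.31% / 0.51 = 4.5294%
R_f = E(R_Varden) − β_Varden·MRP = 4.14% − 0.64 × 4.5294% = 1.2412%

1.24%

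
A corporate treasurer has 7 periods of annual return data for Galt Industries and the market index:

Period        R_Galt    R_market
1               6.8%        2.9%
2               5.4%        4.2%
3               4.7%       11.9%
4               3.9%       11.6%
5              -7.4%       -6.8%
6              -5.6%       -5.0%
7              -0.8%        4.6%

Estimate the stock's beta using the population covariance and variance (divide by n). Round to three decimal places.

Mean R_i = (6.8 + 5.4 + 4.7 + 3.9 − 7.4 − 5.6 − 0.8) / 7 = 1.0000%
Mean R_m = (2.9 + 4.2 + 11.9 + 11.6 − 6.8 − 5.0 + 4.6) / 7 = 3.3429%
Σ(R_i − R̄_i)(R_m − R̄_m) = 194.8100  ⇒  Cov = 194.8100 / 7 = 27.8300
Σ(R_m − R̄_m)² = 316.3971  ⇒  Var(R_m) = 316.3971 / 7 = 45.1996
β = Cov / Var(R_m) = 27.8300 / 45.1996 = 0.6157

0.616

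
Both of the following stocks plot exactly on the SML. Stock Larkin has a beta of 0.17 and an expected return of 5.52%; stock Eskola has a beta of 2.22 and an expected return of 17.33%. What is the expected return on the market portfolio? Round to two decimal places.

10.30%

Both satisfy E(R) = R_f + β·MRP, so the slope of the SML is
MRP = (17.33% − 5.52%) / (2.22 − 0.17) = 11.81% / 2.05 = 5.7610%
R_f = E(R_Larkin) − β_Larkin·MRP = 5.52% − 0.17 × 5.7610% = 4.5406%
E(R_m) = R_f + MRP = 4.5406% + 5.7610% = 10.30%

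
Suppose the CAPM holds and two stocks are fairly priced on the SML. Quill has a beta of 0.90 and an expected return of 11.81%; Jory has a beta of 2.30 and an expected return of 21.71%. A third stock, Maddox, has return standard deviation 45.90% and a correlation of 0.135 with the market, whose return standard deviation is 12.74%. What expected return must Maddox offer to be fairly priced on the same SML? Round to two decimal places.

MRP = (21.71% − 11.81%) / (2.30 − 0.90) = 7.0714%
R_f = 11.81% − 0.90 × 7.0714% = 5.4457%
β_Maddox = ρ·σ_i/σ_m = 0.135 × 45.90 / 12.74 = 0.4864
E(R_Maddox) = R_f + β × MRP = 5.4457% + 0.4864 × 7.0714% = 8.89%

8.89%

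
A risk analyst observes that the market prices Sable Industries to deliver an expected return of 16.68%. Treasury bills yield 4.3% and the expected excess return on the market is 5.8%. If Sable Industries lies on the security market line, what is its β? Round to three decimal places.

β = (E(R) − R_f) / MRP = (16.68% − 4.3%) / 5.8% = 12.38% / 5.8% = 2.134

2.134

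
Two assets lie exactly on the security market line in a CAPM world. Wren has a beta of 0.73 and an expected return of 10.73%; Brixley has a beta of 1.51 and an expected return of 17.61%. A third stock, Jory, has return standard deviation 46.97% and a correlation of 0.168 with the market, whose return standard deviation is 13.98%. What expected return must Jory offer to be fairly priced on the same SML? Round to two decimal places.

9.27%

MRP = (17.61% − 10.73%) / (1.51 − 0.73) = 8.8205%
R_f = 10.73% − 0.73 × 8.8205% = 4.2910%
β_Jory = ρ·σ_i/σ_m = 0.168 × 46.97 / 13.98 = 0.5644
E(R_Jory) = R_f + β × MRP = 4.2910% + 0.5644 × 8.8205% = 9.27%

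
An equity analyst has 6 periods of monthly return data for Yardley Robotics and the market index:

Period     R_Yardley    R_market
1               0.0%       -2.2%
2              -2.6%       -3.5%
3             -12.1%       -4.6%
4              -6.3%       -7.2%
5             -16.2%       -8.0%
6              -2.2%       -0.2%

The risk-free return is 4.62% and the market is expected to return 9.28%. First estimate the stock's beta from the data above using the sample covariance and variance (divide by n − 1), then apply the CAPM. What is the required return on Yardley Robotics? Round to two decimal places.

Mean R_i = (0.0 − 2.6 − 12.1 − 6.3 − 16.2 − 2.2) / 6 = -6.5667%
Mean R_m = (-2.2 − 3.5 − 4.6 − 7.2 − 8.0 − 0.2) / 6 = -4.2833%
Σ(R_i − R̄_i)(R_m − R̄_m) = 71.3967  ⇒  Cov = 71.3967 / 5 = 14.2793
Σ(R_m − R̄_m)² = 44.0483  ⇒  Var(R_m) = 44.0483 / 5 = 8.8097
β = Cov / Var(R_m) = 14.2793 / 8.8097 = 1.6209
MRP = 9.28% − 4.62% = 4.66%
E(R) = R_f + β × MRP = 4.62% + 1.6209 × 4.66% = 12.17%

12.17%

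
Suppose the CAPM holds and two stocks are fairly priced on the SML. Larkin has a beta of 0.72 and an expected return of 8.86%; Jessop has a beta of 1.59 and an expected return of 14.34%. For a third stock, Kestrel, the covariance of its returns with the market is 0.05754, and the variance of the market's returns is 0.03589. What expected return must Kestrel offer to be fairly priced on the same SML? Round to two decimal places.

14.42%

MRP = (14.34% − 8.86%) / (1.59 − 0.72) = 6.2989%
R_f = 8.86% − 0.72 × 6.2989% = 4.3248%
β_Kestrel = Cov / Var(R_m) = 0.05754 / 0.03589 = 1.6032
E(R_Kestrel) = R_f + β × MRP = 4.3248% + 1.6032 × 6.2989% = 14.42%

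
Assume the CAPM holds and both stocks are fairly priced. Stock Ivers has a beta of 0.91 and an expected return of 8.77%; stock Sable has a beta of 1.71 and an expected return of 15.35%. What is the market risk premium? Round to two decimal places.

8.23%

Both satisfy E(R) = R_f + β·MRP, so the slope of the SML is
MRP = (15.35% − 8.77%) / (1.71 − 0.91) = 6.58% / 0.80 = 8.2250%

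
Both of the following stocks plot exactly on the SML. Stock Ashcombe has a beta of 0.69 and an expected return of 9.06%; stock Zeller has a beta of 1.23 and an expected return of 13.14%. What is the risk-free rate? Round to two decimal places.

3.85%

Both satisfy E(R) = R_f + β·MRP, so the slope of the SML is
MRP = (13.14% − 9.06%) / (1.23 − 0.69) = 4.08% / 0.54 = 7.5556%
R_f = E(R_Ashcombe) − β_Ashcombe·MRP = 9.06% − 0.69 × 7.5556% = 3.8466%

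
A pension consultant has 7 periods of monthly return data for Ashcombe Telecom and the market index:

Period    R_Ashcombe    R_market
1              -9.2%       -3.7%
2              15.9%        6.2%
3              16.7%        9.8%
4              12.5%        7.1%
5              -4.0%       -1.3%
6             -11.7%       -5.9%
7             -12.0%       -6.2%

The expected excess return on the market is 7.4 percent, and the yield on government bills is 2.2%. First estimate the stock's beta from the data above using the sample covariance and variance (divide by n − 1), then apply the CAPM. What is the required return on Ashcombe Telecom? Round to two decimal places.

16.72%

Mean R_i = (-9.2 + 15.9 + 16.7 + 12.5 − 4.0 − 11.7 − 12.0) / 7 = 1.1714%
Mean R_m = (-3.7 + 6.2 + 9.8 + 7.1 − 1.3 − 5.9 − 6.2) / 7 = 0.8571%
Σ(R_i − R̄_i)(R_m − R̄_m) = 526.6314  ⇒  Cov = 526.6314 / 6 = 87.7719
Σ(R_m − R̄_m)² = 268.3771  ⇒  Var(R_m) = 268.3771 / 6 = 44.7295
β = Cov / Var(R_m) = 87.7719 / 44.7295 = 1.9623
E(R) = R_f + β × MRP = 2.2% + 1.9623 × 7.4% = 16.72%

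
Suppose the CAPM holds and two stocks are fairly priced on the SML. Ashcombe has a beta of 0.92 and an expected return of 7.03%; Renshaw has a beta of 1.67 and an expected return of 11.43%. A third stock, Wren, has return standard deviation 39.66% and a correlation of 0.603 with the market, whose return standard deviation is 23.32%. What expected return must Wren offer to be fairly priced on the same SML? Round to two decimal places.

MRP = (11.43% − 7.03%) / (1.67 − 0.92) = 5.8667%
R_f = 7.03% − 0.92 × 5.8667% = 1.6326%
β_Wren = ρ·σ_i/σ_m = 0.603 × 39.66 / 23.32 = 1.0255
E(R_Wren) = R_f + β × MRP = 1.6326% + 1.0255 × 5.8667% = 7.65%

7.65%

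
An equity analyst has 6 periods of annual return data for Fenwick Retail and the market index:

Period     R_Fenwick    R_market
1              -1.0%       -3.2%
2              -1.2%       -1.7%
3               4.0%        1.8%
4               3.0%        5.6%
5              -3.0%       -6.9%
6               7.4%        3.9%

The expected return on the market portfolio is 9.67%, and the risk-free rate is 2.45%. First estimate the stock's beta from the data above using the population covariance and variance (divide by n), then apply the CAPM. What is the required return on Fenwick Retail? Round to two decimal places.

Mean R_i = (-1.0 − 1.2 + 4.0 + 3.0 − 3.0 + 7.4) / 6 = 1.5333%
Mean R_m = (-3.2 − 1.7 + 1.8 + 5.6 − 6.9 + 3.9) / 6 = -0.0833%
Σ(R_i − R̄_i)(R_m − R̄_m) = 79.5667  ⇒  Cov = 79.5667 / 6 = 13.2611
Σ(R_m − R̄_m)² = 110.5083  ⇒  Var(R_m) = 110.5083 / 6 = 18.4181
β = Cov / Var(R_m) = 13.2611 / 18.4181 = 0.7200
MRP = 9.67% − 2.45% = 7.22%
E(R) = R_f + β × MRP = 2.45% + 0.7200 × 7.22% = 7.65%

7.65%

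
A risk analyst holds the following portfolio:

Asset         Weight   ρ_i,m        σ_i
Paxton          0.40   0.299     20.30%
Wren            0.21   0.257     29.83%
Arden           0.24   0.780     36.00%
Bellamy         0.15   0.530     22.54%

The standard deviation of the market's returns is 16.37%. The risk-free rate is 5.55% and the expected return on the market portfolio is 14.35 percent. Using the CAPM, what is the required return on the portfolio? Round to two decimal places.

12.31%

β_Paxton = 0.299 × 20.30% / 16.37% = 0.3708
β_Wren = 0.257 × 29.83% / 16.37% = 0.4683
β_Arden = 0.780 × 36.00% / 16.37% = 1.7153
β_Bellamy = 0.530 × 22.54% / 16.37% = 0.7298
β_P = Σ w_i β_i = 0.40×0.3708 + 0.21×0.4683 + 0.24×1.7153 + 0.15×0.7298 = 0.7678
MRP = 14.35% − 5.55% = 8.80%
E(R_P) = R_f + β_P × MRP = 5.55% + 0.7678 × 8.80% = 12.31%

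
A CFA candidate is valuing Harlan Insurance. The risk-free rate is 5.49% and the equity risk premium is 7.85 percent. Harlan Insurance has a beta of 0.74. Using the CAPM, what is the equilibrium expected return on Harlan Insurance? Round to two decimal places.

11.30%

E(R) = R_f + β × MRP = 5.49% + 0.74 × 7.85% = 11.30%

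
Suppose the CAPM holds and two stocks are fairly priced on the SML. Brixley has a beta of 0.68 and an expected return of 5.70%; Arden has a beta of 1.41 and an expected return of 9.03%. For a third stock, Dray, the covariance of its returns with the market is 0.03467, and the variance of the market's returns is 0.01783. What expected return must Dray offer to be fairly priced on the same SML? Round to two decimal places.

11.47%

MRP = (9.03% − 5.70%) / (1.41 − 0.68) = 4.5616%
R_f = 5.70% − 0.68 × 4.5616% = 2.5981%
β_Dray = Cov / Var(R_m) = 0.03467 / 0.01783 = 1.9445
E(R_Dray) = R_f + β × MRP = 2.5981% + 1.9445 × 4.5616% = 11.47%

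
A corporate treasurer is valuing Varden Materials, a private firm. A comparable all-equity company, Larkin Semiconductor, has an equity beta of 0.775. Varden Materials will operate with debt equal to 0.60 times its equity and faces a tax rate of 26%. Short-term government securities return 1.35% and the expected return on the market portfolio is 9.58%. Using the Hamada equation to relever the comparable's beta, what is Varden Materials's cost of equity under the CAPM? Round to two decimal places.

β_L = β_U × [1 + (1 − t)(D/E)] = 0.775 × [1 + (1 − 0.26) × 0.60]
    = 0.775 × [1 + 0.74 × 0.60] = 0.775 × 1.4440 = 1.1191
MRP = 9.58% − 1.35% = 8.23%
E(R) = R_f + β_L × MRP = 1.35% + 1.1191 × 8.23% = 10.56%

10.56%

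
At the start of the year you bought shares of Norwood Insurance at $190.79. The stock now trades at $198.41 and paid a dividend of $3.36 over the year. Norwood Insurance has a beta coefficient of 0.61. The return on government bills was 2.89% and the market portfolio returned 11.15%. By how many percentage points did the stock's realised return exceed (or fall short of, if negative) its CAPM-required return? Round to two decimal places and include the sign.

Realised HPR = (P1 + D1 − P0) / P0 = (198.41 + 3.36 − 190.79) / 190.79 = 10.98 / 190.79 = 5.7550%
MRP = 11.15% − 2.89% = 8.26%
CAPM required = R_f + β·MRP = 2.89% + 0.61 × 8.26% = 7.9286%
α = realised − required = 5.7550% − 7.9286% = -2.17%

-2.17%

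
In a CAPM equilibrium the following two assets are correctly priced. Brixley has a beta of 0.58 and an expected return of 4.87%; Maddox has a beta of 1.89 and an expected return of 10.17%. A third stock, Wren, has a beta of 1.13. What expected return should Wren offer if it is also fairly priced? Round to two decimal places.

MRP (SML slope) = (10.17% − 4.87%) / (1.89 − 0.58) = 5.30% / 1.31 = 4.0458%
R_f (intercept) = 4.87% − 0.58 × 4.0458% = 2.5234%
E(R_Wren) = R_f + β × MRP = 2.5234% + 1.13 × 4.0458% = 7.10%

7.10%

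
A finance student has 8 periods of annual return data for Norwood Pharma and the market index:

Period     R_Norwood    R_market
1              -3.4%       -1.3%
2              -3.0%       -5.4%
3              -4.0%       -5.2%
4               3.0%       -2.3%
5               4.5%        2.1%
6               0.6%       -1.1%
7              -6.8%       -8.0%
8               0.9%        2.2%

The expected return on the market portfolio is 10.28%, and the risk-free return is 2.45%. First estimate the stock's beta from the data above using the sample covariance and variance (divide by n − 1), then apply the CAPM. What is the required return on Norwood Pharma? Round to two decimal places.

9.24%

Mean R_i = (-3.4 − 3.0 − 4.0 + 3.0 + 4.5 + 0.6 − 6.8 + 0.9) / 8 = -1.0250%
Mean R_m = (-1.3 − 5.4 − 5.2 − 2.3 + 2.1 − 1.1 − 8.0 + 2.2) / 8 = -2.3750%
Σ(R_i − R̄_i)(R_m − R̄_m) = 80.2150  ⇒  Cov = 80.2150 / 7 = 11.4593
Σ(R_m − R̄_m)² = 92.5150  ⇒  Var(R_m) = 92.5150 / 7 = 13.2164
β = Cov / Var(R_m) = 11.4593 / 13.2164 = 0.8671
MRP = 10.28% − 2.45% = 7.83%
E(R) = R_f + β × MRP = 2.45% + 0.8671 × 7.83% = 9.24%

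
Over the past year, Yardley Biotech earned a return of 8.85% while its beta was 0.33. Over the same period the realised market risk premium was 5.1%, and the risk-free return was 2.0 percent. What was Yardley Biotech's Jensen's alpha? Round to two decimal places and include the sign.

CAPM benchmark = R_f + β(R_m − R_f) = 2.0% + 0.33 × 5.1% = 3.6830%
α = actual − benchmark = 8.85% − 3.6830% = +5.17%

+5.17%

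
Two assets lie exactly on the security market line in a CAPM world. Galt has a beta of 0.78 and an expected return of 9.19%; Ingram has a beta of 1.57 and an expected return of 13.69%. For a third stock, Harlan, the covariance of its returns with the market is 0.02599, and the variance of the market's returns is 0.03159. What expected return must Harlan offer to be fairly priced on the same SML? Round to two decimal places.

MRP = (13.69% − 9.19%) / (1.57 − 0.78) = 5.6962%
R_f = 9.19% − 0.78 × 5.6962% = 4.7470%
β_Harlan = Cov / Var(R_m) = 0.02599 / 0.03159 = 0.8227
E(R_Harlan) = R_f + β × MRP = 4.7470% + 0.8227 × 5.6962% = 9.43%

9.43%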